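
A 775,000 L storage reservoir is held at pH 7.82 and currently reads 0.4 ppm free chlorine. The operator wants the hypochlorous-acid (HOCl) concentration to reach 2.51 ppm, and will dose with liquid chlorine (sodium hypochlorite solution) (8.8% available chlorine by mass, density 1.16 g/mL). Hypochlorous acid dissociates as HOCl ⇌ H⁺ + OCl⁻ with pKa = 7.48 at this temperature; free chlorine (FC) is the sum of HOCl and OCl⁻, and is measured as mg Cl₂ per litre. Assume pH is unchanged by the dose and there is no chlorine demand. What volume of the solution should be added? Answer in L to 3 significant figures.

[OCl⁻]/[HOCl] = 10^(pH − pKa) = 10^(7.82 − 7.48) = 2.188; fraction as HOCl = 1/(1 + 2.188) = 0.3137.
Free chlorine required for 2.51 ppm HOCl: 2.51 / 0.3137 = 8.001 ppm.
FC to add: 8.001 − 0.4 = 7.601 mg/L as Cl₂.
Cl₂ equivalent: 7.601 mg/L × 775,000 L = 5891 g.
Product at 8.8% available Cl: 5891 / 0.088 = 66,940 g.
Volume: 66,940 g ÷ 1.16 g/mL = 57,710 mL.

57.7 L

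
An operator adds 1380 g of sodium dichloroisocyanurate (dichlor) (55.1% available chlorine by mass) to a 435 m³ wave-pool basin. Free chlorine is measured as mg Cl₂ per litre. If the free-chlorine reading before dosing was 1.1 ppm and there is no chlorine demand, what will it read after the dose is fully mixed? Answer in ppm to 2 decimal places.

Volume: 435 m³ = 435,000 L.
Available chlorine delivered: 1380 g × 0.551 = 760.4 g as Cl₂.
Concentration rise: 760.4 g / 435,000 L = 1.748 mg/L = 1.75 ppm.
Final FC: 1.1 + 1.75 = 2.85 ppm.

2.85 ppm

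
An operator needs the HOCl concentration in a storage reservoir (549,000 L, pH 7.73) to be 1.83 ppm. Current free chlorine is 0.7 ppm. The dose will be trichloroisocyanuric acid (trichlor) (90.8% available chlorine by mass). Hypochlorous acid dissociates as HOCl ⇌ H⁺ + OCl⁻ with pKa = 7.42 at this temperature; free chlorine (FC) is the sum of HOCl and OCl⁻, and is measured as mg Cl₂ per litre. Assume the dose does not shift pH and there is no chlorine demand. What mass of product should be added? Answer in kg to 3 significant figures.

2.94 kg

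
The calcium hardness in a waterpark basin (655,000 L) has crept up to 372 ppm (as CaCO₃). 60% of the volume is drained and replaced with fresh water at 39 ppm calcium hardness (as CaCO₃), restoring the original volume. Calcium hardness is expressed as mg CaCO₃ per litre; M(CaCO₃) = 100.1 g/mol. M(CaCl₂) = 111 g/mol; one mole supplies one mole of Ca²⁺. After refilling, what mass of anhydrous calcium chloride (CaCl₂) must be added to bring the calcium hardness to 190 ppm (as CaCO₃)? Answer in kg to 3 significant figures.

12.9 kg

After draining 60% and refilling: 372 × 0.40 + 39 × 0.60 = 172.2 ppm.
Deficit to target: 190 − 172.2 = 17.8 mg/L.
As CaCO₃: 17.8 mg/L × 655,000 L = 11,660 g; ÷ 100.1 = 116.5 mol Ca²⁺.
Mass: 116.5 × 111 = 12,930 g.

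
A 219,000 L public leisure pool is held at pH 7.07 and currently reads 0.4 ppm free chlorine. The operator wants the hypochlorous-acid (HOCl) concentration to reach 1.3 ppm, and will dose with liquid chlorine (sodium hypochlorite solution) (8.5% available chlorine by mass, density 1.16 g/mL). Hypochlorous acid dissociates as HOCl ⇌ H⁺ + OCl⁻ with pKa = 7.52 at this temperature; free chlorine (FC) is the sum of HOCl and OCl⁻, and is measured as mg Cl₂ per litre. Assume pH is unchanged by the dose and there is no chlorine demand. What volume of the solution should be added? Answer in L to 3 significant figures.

[OCl⁻]/[HOCl] = 10^(pH − pKa) = 10^(7.07 − 7.52) = 0.3548; fraction as HOCl = 1/(1 + 0.3548) = 0.7381.
Free chlorine required for 1.3 ppm HOCl: 1.3 / 0.7381 = 1.761 ppm.
FC to add: 1.761 − 0.4 = 1.361 mg/L as Cl₂.
Cl₂ equivalent: 1.361 mg/L × 219,000 L = 298.1 g.
Product at 8.5% available Cl: 298.1 / 0.085 = 3507 g.
Volume: 3507 g ÷ 1.16 g/mL = 3023 mL.

3.02 L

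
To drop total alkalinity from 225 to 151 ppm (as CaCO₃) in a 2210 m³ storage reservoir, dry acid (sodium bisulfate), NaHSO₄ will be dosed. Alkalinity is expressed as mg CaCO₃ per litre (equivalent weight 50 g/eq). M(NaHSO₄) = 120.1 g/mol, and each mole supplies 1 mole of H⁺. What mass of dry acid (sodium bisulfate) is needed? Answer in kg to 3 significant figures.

393 kg

Volume: 2210 m³ = 2,210,000 L.
Alkalinity to neutralize: (225 − 151) = 74 mg/L as CaCO₃ × 2,210,000 L = 163,500 g as CaCO₃.
Equivalents of H⁺ required: 163,500 ÷ 50 g/eq = 3271 eq = 3271 mol NaHSO₄.
Mass of NaHSO₄: 3271 × 120.1 = 392,800 g.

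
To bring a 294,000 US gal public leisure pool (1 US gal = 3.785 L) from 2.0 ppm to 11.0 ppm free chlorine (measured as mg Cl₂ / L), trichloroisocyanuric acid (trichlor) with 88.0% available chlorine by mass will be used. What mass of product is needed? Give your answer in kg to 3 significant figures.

Volume: 294,000 US gal × 3.785 L/gal = 1,112,790 L.
Chlorine deficit: 11.0 − 2.0 = 9 ppm = 9 mg/L as Cl₂.
Cl₂ equivalent needed: 9 mg/L × 1,112,790 L = 10,020,000 mg = 10,020 g.
Product at 88.0% available chlorine: 10,020 / 0.88 = 11,380 g.

11.4 kg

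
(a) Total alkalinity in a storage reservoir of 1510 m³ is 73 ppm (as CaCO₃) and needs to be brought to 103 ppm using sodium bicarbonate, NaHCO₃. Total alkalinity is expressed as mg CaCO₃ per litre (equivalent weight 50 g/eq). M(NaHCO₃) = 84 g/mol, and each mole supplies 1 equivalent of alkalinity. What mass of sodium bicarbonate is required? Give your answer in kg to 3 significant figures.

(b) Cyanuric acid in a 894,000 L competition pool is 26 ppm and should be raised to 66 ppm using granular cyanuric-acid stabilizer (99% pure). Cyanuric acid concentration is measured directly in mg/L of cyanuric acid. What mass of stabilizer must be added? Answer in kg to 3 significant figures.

(a) 76.1 kg; (b) 36.1 kg

(a) Volume: 1510 m³ = 1,510,000 L.
(a) Alkalinity to add: (103 − 73) = 30 mg/L as CaCO₃ × 1,510,000 L = 45,300 g as CaCO₃.
(a) Equivalents: 45,300 g ÷ 50 g/eq = 906 eq.
(a) NaHCO₃ supplies 1 eq per mole → 906 mol.
(a) Mass: 906 mol × 84 g/mol = 76,100 g.

(b) CYA to add: (66 − 26) = 40 mg/L × 894,000 L = 35,760 g cyanuric acid.
(b) At 99% purity: 35,760 / 0.99 = 36,120 g product.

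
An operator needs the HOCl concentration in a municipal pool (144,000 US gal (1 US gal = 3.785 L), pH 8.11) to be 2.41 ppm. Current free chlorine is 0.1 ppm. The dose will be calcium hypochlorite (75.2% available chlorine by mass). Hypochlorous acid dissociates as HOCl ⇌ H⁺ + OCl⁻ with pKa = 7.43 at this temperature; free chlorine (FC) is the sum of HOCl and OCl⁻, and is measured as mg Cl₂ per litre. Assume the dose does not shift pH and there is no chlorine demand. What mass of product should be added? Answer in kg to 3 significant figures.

Volume: 144,000 US gal × 3.785 L/gal = 545,040 L.
[OCl⁻]/[HOCl] = 10^(pH − pKa) = 10^(8.11 − 7.43) = 4.786; fraction as HOCl = 1/(1 + 4.786) = 0.1728.
Free chlorine required for 2.41 ppm HOCl: 2.41 / 0.1728 = 13.94 ppm.
FC to add: 13.94 − 0.1 = 13.84 mg/L as Cl₂.
Cl₂ equivalent: 13.84 mg/L × 545,040 L = 7546 g.
Product at 75.2% available Cl: 7546 / 0.752 = 10,030 g.

10.0 kg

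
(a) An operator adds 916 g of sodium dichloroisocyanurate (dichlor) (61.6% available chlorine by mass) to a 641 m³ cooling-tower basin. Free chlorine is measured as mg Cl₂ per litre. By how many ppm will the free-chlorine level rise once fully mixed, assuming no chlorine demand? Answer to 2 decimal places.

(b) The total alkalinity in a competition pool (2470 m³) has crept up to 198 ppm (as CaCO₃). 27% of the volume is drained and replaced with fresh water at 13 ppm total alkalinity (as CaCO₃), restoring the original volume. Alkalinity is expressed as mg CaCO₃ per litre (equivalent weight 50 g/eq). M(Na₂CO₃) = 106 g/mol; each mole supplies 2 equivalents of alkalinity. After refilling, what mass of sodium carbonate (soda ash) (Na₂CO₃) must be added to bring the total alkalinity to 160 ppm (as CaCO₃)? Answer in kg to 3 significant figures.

(a) Volume: 641 m³ = 641,000 L.
(a) Available chlorine delivered: 916 g × 0.616 = 564.3 g as Cl₂.
(a) Concentration rise: 564.3 g / 641,000 L = 0.8803 mg/L = 0.88 ppm.

(b) Volume: 2470 m³ = 2,470,000 L.
(b) After draining 27% and refilling: 198 × 0.73 + 13 × 0.27 = 148.05 ppm.
(b) Deficit to target: 160 − 148.05 = 11.95 mg/L.
(b) As CaCO₃: 11.95 mg/L × 2,470,000 L = 29,520 g; ÷ 50 g/eq ÷ 2 = 295.2 mol Na₂CO₃.
(b) Mass: 295.2 × 106 = 31,290 g.

(a) 0.88 ppm; (b) 31.3 kg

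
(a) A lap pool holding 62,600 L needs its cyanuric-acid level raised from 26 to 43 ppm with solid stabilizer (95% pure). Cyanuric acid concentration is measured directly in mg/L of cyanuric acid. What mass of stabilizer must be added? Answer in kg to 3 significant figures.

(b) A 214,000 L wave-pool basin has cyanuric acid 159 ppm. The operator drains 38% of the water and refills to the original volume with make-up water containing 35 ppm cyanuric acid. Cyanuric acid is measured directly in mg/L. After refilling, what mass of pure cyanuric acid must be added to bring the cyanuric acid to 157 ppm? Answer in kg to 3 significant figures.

(a) CYA to add: (43 − 26) = 17 mg/L × 62,600 L = 1064 g cyanuric acid.
(a) At 95% purity: 1064 / 0.95 = 1120 g product.

(b) After draining 38% and refilling: 159 × 0.62 + 35 × 0.38 = 111.88 ppm.
(b) Deficit to target: 157 − 111.88 = 45.12 mg/L.
(b) Mass: 45.12 mg/L × 214,000 L = 9656 g cyanuric acid.

(a) 1.12 kg; (b) 9.66 kg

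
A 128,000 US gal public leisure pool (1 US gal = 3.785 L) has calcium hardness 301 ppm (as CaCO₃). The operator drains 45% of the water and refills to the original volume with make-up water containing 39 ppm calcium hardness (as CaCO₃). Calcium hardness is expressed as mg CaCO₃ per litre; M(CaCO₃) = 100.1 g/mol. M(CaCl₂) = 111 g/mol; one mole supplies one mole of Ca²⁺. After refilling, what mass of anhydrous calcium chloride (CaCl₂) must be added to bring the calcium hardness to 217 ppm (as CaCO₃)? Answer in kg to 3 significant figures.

Volume: 128,000 US gal × 3.785 L/gal = 484,480 L.
After draining 45% and refilling: 301 × 0.55 + 39 × 0.45 = 183.1 ppm.
Deficit to target: 217 − 183.1 = 33.9 mg/L.
As CaCO₃: 33.9 mg/L × 484,480 L = 16,420 g; ÷ 100.1 = 164.1 mol Ca²⁺.
Mass: 164.1 × 111 = 18,210 g.

18.2 kg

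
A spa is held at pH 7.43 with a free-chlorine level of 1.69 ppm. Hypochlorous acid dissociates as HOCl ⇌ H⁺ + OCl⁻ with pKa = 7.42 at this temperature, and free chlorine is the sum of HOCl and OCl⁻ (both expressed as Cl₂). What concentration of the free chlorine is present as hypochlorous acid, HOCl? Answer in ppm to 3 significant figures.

[OCl⁻]/[HOCl] = 10^(pH − pKa) = 10^(7.43 − 7.42) = 10^0.01 = 1.023.
Fraction as HOCl = 1 / (1 + 1.023) = 0.4942.
HOCl = 0.4942 × 1.69 ppm = 0.8353 ppm.

0.835 ppm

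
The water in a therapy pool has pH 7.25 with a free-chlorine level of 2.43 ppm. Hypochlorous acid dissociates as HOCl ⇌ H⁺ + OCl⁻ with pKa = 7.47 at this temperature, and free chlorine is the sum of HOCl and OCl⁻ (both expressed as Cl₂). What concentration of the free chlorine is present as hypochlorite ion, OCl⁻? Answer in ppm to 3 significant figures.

[OCl⁻]/[HOCl] = 10^(pH − pKa) = 10^(7.25 − 7.47) = 10^-0.22 = 0.6026.
Fraction as HOCl = 1 / (1 + 0.6026) = 0.624.
OCl⁻ = (1 − 0.624) × 2.43 ppm = 0.9137 ppm.

0.914 ppm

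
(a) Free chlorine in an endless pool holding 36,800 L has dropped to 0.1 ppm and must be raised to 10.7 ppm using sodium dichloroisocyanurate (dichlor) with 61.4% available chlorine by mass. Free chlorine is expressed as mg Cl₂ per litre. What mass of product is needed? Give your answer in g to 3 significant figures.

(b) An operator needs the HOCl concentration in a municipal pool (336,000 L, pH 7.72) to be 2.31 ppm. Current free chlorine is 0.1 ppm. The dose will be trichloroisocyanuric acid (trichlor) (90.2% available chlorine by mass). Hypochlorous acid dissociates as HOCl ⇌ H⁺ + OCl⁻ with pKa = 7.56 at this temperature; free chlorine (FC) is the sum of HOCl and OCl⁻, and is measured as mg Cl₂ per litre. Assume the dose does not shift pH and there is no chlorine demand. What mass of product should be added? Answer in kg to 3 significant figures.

(a) Chlorine deficit: 10.7 − 0.1 = 10.6 ppm = 10.6 mg/L as Cl₂.
(a) Cl₂ equivalent needed: 10.6 mg/L × 36,800 L = 390,100 mg = 390.1 g.
(a) Product at 61.4% available chlorine: 390.1 / 0.614 = 635.3 g.

(b) [OCl⁻]/[HOCl] = 10^(pH − pKa) = 10^(7.72 − 7.56) = 1.445; fraction as HOCl = 1/(1 + 1.445) = 0.4089.
(b) Free chlorine required for 2.31 ppm HOCl: 2.31 / 0.4089 = 5.649 ppm.
(b) FC to add: 5.649 − 0.1 = 5.549 mg/L as Cl₂.
(b) Cl₂ equivalent: 5.549 mg/L × 336,000 L = 1864 g.
(b) Product at 90.2% available Cl: 1864 / 0.902 = 2067 g.

(a) 635 g; (b) 2.07 kg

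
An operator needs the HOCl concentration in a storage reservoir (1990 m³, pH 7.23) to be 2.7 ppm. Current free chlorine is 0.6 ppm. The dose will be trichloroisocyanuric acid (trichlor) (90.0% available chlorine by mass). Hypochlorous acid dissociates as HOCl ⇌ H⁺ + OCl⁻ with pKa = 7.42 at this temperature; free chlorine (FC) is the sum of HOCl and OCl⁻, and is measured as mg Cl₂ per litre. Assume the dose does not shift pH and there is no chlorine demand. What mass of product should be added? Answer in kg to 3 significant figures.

Volume: 1990 m³ = 1,990,000 L.
[OCl⁻]/[HOCl] = 10^(pH − pKa) = 10^(7.23 − 7.42) = 0.6457; fraction as HOCl = 1/(1 + 0.6457) = 0.6077.
Free chlorine required for 2.7 ppm HOCl: 2.7 / 0.6077 = 4.443 ppm.
FC to add: 4.443 − 0.6 = 3.843 mg/L as Cl₂.
Cl₂ equivalent: 3.843 mg/L × 1,990,000 L = 7648 g.
Product at 90.0% available Cl: 7648 / 0.9 = 8498 g.

8.50 kg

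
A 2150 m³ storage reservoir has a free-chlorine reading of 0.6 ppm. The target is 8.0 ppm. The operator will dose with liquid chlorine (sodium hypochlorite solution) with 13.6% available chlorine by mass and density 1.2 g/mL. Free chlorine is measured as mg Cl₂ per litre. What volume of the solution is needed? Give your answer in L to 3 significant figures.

97.5 L

Volume: 2150 m³ = 2,150,000 L.
Chlorine deficit: 8.0 − 0.6 = 7.4 ppm = 7.4 mg/L as Cl₂.
Cl₂ equivalent needed: 7.4 mg/L × 2,150,000 L = 15,910,000 mg = 15,910 g.
Product at 13.6% available chlorine: 15,910 / 0.136 = 117,000 g.
Volume at density 1.2 g/mL: 117,000 g ÷ 1.2 g/mL = 97,490 mL.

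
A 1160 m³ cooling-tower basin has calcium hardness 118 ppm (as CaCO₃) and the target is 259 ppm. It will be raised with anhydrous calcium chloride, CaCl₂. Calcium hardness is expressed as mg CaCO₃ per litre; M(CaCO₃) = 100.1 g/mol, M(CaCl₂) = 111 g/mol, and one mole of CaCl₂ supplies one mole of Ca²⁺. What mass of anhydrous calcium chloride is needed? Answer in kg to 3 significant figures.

Volume: 1160 m³ = 1,160,000 L.
Hardness to add: (259 − 118) = 141 mg/L as CaCO₃ × 1,160,000 L = 163,600 g as CaCO₃.
Moles of Ca²⁺ (1 mol Ca²⁺ ≡ 1 mol CaCO₃): 163,600 / 100.1 g/mol = 1634 mol.
Mass of CaCl₂: 1634 × 111 = 181,400 g.

181 kg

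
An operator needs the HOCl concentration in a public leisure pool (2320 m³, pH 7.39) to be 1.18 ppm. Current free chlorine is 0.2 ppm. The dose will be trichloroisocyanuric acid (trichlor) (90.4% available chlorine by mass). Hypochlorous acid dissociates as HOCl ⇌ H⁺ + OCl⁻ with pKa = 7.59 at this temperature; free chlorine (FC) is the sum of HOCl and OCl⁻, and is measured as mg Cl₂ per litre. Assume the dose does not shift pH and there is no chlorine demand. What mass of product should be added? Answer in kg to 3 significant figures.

Volume: 2320 m³ = 2,320,000 L.
[OCl⁻]/[HOCl] = 10^(pH − pKa) = 10^(7.39 − 7.59) = 0.631; fraction as HOCl = 1/(1 + 0.631) = 0.6131.
Free chlorine required for 1.18 ppm HOCl: 1.18 / 0.6131 = 1.925 ppm.
FC to add: 1.925 − 0.2 = 1.725 mg/L as Cl₂.
Cl₂ equivalent: 1.725 mg/L × 2,320,000 L = 4001 g.
Product at 90.4% available Cl: 4001 / 0.904 = 4426 g.

4.43 kg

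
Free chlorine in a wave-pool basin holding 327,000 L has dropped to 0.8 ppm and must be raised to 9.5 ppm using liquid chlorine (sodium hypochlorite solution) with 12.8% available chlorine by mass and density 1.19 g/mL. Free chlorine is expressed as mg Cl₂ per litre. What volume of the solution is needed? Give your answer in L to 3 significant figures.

18.7 L

Chlorine deficit: 9.5 − 0.8 = 8.7 ppm = 8.7 mg/L as Cl₂.
Cl₂ equivalent needed: 8.7 mg/L × 327,000 L = 2,845,000 mg = 2845 g.
Product at 12.8% available chlorine: 2845 / 0.128 = 22,230 g.
Volume at density 1.19 g/mL: 22,230 g ÷ 1.19 g/mL = 18,680 mL.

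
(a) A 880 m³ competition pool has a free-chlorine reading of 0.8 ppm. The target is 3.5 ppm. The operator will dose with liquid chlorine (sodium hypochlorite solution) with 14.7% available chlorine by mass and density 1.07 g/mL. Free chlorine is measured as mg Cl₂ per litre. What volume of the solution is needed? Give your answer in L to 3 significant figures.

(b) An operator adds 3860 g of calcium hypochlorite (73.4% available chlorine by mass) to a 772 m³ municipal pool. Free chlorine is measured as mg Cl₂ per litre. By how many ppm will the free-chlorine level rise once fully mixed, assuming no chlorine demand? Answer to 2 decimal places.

(a) 15.1 L; (b) 3.67 ppm

(a) Volume: 880 m³ = 880,000 L.
(a) Chlorine deficit: 3.5 − 0.8 = 2.7 ppm = 2.7 mg/L as Cl₂.
(a) Cl₂ equivalent needed: 2.7 mg/L × 880,000 L = 2,376,000 mg = 2376 g.
(a) Product at 14.7% available chlorine: 2376 / 0.147 = 16,160 g.
(a) Volume at density 1.07 g/mL: 16,160 g ÷ 1.07 g/mL = 15,110 mL.

(b) Volume: 772 m³ = 772,000 L.
(b) Available chlorine delivered: 3860 g × 0.734 = 2833 g as Cl₂.
(b) Concentration rise: 2833 g / 772,000 L = 3.67 mg/L = 3.67 ppm.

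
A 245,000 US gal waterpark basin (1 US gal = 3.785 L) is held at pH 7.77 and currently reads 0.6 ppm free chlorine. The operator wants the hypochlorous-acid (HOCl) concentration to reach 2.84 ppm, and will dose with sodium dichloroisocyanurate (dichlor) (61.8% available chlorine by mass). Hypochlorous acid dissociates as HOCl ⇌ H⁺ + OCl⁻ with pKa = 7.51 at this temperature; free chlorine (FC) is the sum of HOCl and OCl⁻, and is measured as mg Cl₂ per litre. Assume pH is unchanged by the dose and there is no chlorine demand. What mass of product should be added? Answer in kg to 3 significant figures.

11.1 kg

Volume: 245,000 US gal × 3.785 L/gal = 927,325 L.
[OCl⁻]/[HOCl] = 10^(pH − pKa) = 10^(7.77 − 7.51) = 1.82; fraction as HOCl = 1/(1 + 1.82) = 0.3546.
Free chlorine required for 2.84 ppm HOCl: 2.84 / 0.3546 = 8.008 ppm.
FC to add: 8.008 − 0.6 = 7.408 mg/L as Cl₂.
Cl₂ equivalent: 7.408 mg/L × 927,325 L = 6870 g.
Product at 61.8% available Cl: 6870 / 0.618 = 11,120 g.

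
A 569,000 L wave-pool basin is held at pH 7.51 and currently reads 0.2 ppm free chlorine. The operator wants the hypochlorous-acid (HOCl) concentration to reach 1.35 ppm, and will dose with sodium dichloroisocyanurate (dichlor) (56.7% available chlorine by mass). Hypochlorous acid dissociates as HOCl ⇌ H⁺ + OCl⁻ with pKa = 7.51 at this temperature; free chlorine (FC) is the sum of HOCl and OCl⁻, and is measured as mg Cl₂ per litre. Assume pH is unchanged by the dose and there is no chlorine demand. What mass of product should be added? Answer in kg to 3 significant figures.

[OCl⁻]/[HOCl] = 10^(pH − pKa) = 10^(7.51 − 7.51) = 1; fraction as HOCl = 1/(1 + 1) = 0.5.
Free chlorine required for 1.35 ppm HOCl: 1.35 / 0.5 = 2.7 ppm.
FC to add: 2.7 − 0.2 = 2.5 mg/L as Cl₂.
Cl₂ equivalent: 2.5 mg/L × 569,000 L = 1422 g.
Product at 56.7% available Cl: 1422 / 0.567 = 2509 g.

2.51 kg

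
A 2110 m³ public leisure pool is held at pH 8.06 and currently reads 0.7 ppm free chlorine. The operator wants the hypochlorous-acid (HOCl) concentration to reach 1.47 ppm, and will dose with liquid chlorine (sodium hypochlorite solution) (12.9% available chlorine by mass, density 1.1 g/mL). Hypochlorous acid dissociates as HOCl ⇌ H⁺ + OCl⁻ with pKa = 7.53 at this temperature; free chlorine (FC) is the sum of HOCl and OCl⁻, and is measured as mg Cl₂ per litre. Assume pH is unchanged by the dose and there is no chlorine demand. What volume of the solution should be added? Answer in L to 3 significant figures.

85.5 L

Volume: 2110 m³ = 2,110,000 L.
[OCl⁻]/[HOCl] = 10^(pH − pKa) = 10^(8.06 − 7.53) = 3.388; fraction as HOCl = 1/(1 + 3.388) = 0.2279.
Free chlorine required for 1.47 ppm HOCl: 1.47 / 0.2279 = 6.451 ppm.
FC to add: 6.451 − 0.7 = 5.751 mg/L as Cl₂.
Cl₂ equivalent: 5.751 mg/L × 2,110,000 L = 12,130 g.
Product at 12.9% available Cl: 12,130 / 0.129 = 94,070 g.
Volume: 94,070 g ÷ 1.1 g/mL = 85,520 mL.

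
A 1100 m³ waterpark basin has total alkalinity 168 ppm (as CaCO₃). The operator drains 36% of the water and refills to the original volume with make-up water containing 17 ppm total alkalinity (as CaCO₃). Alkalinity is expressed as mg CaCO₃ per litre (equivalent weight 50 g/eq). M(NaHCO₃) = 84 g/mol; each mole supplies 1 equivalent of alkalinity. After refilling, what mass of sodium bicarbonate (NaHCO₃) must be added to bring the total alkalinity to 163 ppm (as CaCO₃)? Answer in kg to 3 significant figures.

91.2 kg

Volume: 1100 m³ = 1,100,000 L.
After draining 36% and refilling: 168 × 0.64 + 17 × 0.36 = 113.64 ppm.
Deficit to target: 163 − 113.64 = 49.36 mg/L.
As CaCO₃: 49.36 mg/L × 1,100,000 L = 54,300 g; ÷ 50 g/eq ÷ 1 = 1086 mol NaHCO₃.
Mass: 1086 × 84 = 91,220 g.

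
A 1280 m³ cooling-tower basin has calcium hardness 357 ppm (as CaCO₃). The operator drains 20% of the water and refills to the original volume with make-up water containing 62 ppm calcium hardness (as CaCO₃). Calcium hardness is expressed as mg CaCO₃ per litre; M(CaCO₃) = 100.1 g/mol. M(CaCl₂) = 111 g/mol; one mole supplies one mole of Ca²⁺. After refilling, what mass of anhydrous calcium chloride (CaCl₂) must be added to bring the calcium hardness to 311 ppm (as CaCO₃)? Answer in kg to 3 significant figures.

18.5 kg

Volume: 1280 m³ = 1,280,000 L.
After draining 20% and refilling: 357 × 0.80 + 62 × 0.20 = 298 ppm.
Deficit to target: 311 − 298 = 13 mg/L.
As CaCO₃: 13 mg/L × 1,280,000 L = 16,640 g; ÷ 100.1 = 166.2 mol Ca²⁺.
Mass: 166.2 × 111 = 18,450 g.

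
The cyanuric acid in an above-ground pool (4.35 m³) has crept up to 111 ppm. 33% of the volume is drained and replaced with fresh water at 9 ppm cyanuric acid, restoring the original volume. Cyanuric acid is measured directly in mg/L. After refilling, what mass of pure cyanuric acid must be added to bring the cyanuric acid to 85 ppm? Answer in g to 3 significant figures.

33.3 g

Volume: 4.35 m³ = 4,350 L.
After draining 33% and refilling: 111 × 0.67 + 9 × 0.33 = 77.34 ppm.
Deficit to target: 85 − 77.34 = 7.66 mg/L.
Mass: 7.66 mg/L × 4,350 L = 33.32 g cyanuric acid.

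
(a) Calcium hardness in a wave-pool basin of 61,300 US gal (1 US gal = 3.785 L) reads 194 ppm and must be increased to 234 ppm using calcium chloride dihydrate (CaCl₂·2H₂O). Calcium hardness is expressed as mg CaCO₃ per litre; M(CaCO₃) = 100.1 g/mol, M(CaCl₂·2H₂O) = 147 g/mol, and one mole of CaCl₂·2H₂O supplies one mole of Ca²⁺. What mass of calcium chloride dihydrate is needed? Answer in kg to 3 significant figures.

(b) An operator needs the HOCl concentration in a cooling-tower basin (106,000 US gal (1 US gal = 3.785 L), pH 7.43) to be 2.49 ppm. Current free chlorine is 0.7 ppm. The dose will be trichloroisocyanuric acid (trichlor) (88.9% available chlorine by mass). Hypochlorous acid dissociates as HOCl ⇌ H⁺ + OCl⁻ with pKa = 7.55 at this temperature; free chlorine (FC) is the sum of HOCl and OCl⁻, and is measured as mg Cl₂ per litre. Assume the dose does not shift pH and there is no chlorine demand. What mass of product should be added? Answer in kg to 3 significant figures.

(a) Volume: 61,300 US gal × 3.785 L/gal = 232,020 L.
(a) Hardness to add: (234 − 194) = 40 mg/L as CaCO₃ × 232,020 L = 9281 g as CaCO₃.
(a) Moles of Ca²⁺ (1 mol Ca²⁺ ≡ 1 mol CaCO₃): 9281 / 100.1 g/mol = 92.72 mol.
(a) Mass of CaCl₂·2H₂O: 92.72 × 147 = 13,630 g.

(b) Volume: 106,000 US gal × 3.785 L/gal = 401,210 L.
(b) [OCl⁻]/[HOCl] = 10^(pH − pKa) = 10^(7.43 − 7.55) = 0.7586; fraction as HOCl = 1/(1 + 0.7586) = 0.5686.
(b) Free chlorine required for 2.49 ppm HOCl: 2.49 / 0.5686 = 4.379 ppm.
(b) FC to add: 4.379 − 0.7 = 3.679 mg/L as Cl₂.
(b) Cl₂ equivalent: 3.679 mg/L × 401,210 L = 1476 g.
(b) Product at 88.9% available Cl: 1476 / 0.889 = 1660 g.

(a) 13.6 kg; (b) 1.66 kg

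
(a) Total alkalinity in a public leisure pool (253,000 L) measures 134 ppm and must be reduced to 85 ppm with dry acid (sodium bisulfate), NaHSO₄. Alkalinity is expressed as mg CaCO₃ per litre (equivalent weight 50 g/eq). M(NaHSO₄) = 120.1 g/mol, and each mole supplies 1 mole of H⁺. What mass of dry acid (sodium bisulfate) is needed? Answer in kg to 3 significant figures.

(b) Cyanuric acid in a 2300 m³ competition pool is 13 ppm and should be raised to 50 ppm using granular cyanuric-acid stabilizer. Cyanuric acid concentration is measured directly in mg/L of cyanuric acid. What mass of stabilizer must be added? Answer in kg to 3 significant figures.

(a) Alkalinity to neutralize: (134 − 85) = 49 mg/L as CaCO₃ × 253,000 L = 12,400 g as CaCO₃.
(a) Equivalents of H⁺ required: 12,400 ÷ 50 g/eq = 247.9 eq = 247.9 mol NaHSO₄.
(a) Mass of NaHSO₄: 247.9 × 120.1 = 29,780 g.

(b) Volume: 2300 m³ = 2,300,000 L.
(b) CYA to add: (50 − 13) = 37 mg/L × 2,300,000 L = 85,100 g cyanuric acid.

(a) 29.8 kg; (b) 85.1 kg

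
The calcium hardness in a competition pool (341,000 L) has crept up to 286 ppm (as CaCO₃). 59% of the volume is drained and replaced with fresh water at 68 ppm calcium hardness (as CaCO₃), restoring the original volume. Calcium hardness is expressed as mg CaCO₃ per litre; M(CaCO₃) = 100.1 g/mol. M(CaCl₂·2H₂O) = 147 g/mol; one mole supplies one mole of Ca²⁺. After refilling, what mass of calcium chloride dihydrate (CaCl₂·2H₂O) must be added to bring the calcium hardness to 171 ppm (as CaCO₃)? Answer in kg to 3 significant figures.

6.82 kg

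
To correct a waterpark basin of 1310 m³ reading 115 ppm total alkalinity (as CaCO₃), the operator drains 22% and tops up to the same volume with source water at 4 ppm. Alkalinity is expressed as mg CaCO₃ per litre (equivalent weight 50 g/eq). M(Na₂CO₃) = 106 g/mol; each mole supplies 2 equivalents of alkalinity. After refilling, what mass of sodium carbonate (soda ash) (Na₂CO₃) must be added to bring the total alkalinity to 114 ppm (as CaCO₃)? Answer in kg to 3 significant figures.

32.5 kg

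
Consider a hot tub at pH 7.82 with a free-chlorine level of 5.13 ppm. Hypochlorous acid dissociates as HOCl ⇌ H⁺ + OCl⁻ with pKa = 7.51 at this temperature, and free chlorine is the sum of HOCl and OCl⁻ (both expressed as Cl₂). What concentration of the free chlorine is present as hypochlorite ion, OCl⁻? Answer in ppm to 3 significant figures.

[OCl⁻]/[HOCl] = 10^(pH − pKa) = 10^(7.82 − 7.51) = 10^0.31 = 2.042.
Fraction as HOCl = 1 / (1 + 2.042) = 0.3288.
OCl⁻ = (1 − 0.3288) × 5.13 ppm = 3.443 ppm.

3.44 ppm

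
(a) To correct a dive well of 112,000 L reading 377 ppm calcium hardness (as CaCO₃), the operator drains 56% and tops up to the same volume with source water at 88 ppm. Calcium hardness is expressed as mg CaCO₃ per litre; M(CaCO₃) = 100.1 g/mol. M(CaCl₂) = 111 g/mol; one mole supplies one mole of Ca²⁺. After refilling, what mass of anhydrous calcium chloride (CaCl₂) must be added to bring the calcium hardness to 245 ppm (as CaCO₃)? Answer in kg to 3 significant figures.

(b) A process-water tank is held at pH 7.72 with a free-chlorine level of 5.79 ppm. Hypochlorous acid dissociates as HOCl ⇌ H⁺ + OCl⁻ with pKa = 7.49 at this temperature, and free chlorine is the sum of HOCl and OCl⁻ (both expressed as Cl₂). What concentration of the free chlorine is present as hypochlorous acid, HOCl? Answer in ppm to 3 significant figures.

(a) 3.71 kg; (b) 2.15 ppm

(a) After draining 56% and refilling: 377 × 0.44 + 88 × 0.56 = 215.16 ppm.
(a) Deficit to target: 245 − 215.16 = 29.84 mg/L.
(a) As CaCO₃: 29.84 mg/L × 112,000 L = 3342 g; ÷ 100.1 = 33.39 mol Ca²⁺.
(a) Mass: 33.39 × 111 = 3706 g.

(b) [OCl⁻]/[HOCl] = 10^(pH − pKa) = 10^(7.72 − 7.49) = 10^0.23 = 1.698.
(b) Fraction as HOCl = 1 / (1 + 1.698) = 0.3706.
(b) HOCl = 0.3706 × 5.79 ppm = 2.146 ppm.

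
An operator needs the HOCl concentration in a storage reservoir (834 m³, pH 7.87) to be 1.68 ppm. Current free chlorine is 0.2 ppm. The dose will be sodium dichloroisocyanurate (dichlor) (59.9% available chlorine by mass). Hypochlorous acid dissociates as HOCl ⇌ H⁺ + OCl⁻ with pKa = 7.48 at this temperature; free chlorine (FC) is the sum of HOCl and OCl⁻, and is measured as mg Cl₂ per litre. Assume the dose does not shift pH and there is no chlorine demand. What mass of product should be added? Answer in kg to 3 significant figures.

7.80 kg

Volume: 834 m³ = 834,000 L.
[OCl⁻]/[HOCl] = 10^(pH − pKa) = 10^(7.87 − 7.48) = 2.455; fraction as HOCl = 1/(1 + 2.455) = 0.2895.
Free chlorine required for 1.68 ppm HOCl: 1.68 / 0.2895 = 5.804 ppm.
FC to add: 5.804 − 0.2 = 5.604 mg/L as Cl₂.
Cl₂ equivalent: 5.604 mg/L × 834,000 L = 4674 g.
Product at 59.9% available Cl: 4674 / 0.599 = 7802 g.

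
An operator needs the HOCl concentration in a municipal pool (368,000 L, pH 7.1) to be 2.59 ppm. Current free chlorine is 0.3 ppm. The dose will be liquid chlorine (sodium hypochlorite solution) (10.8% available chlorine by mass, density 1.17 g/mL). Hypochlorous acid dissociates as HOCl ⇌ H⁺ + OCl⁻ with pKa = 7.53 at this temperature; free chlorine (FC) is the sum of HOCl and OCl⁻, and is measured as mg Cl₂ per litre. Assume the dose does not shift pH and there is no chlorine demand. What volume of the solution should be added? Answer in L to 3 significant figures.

9.47 L

[OCl⁻]/[HOCl] = 10^(pH − pKa) = 10^(7.1 − 7.53) = 0.3715; fraction as HOCl = 1/(1 + 0.3715) = 0.7291.
Free chlorine required for 2.59 ppm HOCl: 2.59 / 0.7291 = 3.552 ppm.
FC to add: 3.552 − 0.3 = 3.252 mg/L as Cl₂.
Cl₂ equivalent: 3.252 mg/L × 368,000 L = 1197 g.
Product at 10.8% available Cl: 1197 / 0.108 = 11,080 g.
Volume: 11,080 g ÷ 1.17 g/mL = 9472 mL.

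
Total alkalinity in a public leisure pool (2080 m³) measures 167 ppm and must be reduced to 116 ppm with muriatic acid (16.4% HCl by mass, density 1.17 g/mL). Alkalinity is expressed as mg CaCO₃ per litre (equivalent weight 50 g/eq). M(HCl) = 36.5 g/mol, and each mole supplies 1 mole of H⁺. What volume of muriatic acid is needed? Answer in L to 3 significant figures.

404 L

Volume: 2080 m³ = 2,080,000 L.
Alkalinity to neutralize: (167 − 116) = 51 mg/L as CaCO₃ × 2,080,000 L = 106,100 g as CaCO₃.
Equivalents of H⁺ required: 106,100 ÷ 50 g/eq = 2122 eq = 2122 mol HCl.
Mass of HCl: 2122 × 36.5 = 77,440 g.
Mass of 16.4% solution: 77,440 / 0.164 = 472,200 g.
Volume: 472,200 g ÷ 1.17 g/mL = 403,600 mL.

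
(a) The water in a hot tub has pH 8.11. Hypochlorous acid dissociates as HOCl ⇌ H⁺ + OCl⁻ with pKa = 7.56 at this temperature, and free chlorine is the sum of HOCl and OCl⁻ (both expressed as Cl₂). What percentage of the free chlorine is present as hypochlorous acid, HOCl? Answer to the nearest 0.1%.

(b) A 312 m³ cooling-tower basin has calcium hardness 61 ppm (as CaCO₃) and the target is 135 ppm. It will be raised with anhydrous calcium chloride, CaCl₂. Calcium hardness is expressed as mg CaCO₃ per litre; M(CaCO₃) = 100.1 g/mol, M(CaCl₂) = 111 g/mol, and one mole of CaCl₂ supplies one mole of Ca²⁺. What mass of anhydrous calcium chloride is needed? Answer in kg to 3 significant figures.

(a) 22.0%; (b) 25.6 kg

(a) [OCl⁻]/[HOCl] = 10^(pH − pKa) = 10^(8.11 − 7.56) = 10^0.55 = 3.548.
(a) Fraction as HOCl = 1 / (1 + 3.548) = 0.2199.

(b) Volume: 312 m³ = 312,000 L.
(b) Hardness to add: (135 − 61) = 74 mg/L as CaCO₃ × 312,000 L = 23,090 g as CaCO₃.
(b) Moles of Ca²⁺ (1 mol Ca²⁺ ≡ 1 mol CaCO₃): 23,090 / 100.1 g/mol = 230.6 mol.
(b) Mass of CaCl₂: 230.6 × 111 = 25,600 g.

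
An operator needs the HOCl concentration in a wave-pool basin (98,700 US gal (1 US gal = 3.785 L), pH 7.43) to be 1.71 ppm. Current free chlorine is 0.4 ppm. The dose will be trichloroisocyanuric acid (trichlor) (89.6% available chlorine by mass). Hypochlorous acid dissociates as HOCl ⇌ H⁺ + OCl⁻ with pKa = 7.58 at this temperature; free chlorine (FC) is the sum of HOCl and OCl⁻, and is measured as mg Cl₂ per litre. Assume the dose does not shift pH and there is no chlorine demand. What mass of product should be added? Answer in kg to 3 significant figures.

Volume: 98,700 US gal × 3.785 L/gal = 373,580 L.
[OCl⁻]/[HOCl] = 10^(pH − pKa) = 10^(7.43 − 7.58) = 0.7079; fraction as HOCl = 1/(1 + 0.7079) = 0.5855.
Free chlorine required for 1.71 ppm HOCl: 1.71 / 0.5855 = 2.921 ppm.
FC to add: 2.921 − 0.4 = 2.521 mg/L as Cl₂.
Cl₂ equivalent: 2.521 mg/L × 373,580 L = 941.6 g.
Product at 89.6% available Cl: 941.6 / 0.896 = 1051 g.

1.05 kg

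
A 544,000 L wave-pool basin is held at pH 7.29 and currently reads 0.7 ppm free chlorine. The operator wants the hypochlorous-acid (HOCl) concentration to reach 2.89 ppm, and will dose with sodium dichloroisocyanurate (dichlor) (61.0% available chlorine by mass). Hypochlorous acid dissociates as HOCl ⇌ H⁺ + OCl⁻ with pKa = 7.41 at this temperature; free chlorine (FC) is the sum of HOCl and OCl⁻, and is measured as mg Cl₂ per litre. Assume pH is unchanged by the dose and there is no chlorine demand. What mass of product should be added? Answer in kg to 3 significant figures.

[OCl⁻]/[HOCl] = 10^(pH − pKa) = 10^(7.29 − 7.41) = 0.7586; fraction as HOCl = 1/(1 + 0.7586) = 0.5686.
Free chlorine required for 2.89 ppm HOCl: 2.89 / 0.5686 = 5.082 ppm.
FC to add: 5.082 − 0.7 = 4.382 mg/L as Cl₂.
Cl₂ equivalent: 4.382 mg/L × 544,000 L = 2384 g.
Product at 61.0% available Cl: 2384 / 0.61 = 3908 g.

3.91 kg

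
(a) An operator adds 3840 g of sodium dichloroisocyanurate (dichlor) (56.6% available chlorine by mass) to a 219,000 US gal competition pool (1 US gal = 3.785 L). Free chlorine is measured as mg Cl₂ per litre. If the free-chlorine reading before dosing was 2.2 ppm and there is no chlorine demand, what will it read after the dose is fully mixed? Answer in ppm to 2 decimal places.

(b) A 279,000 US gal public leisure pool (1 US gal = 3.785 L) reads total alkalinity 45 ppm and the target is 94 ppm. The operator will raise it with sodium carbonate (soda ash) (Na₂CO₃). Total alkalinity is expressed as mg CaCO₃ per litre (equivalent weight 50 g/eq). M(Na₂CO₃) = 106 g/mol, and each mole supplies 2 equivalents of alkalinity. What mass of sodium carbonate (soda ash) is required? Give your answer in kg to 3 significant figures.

(a) 4.82 ppm; (b) 54.8 kg

(a) Volume: 219,000 US gal × 3.785 L/gal = 828,915 L.
(a) Available chlorine delivered: 3840 g × 0.566 = 2173 g as Cl₂.
(a) Concentration rise: 2173 g / 828,915 L = 2.622 mg/L = 2.62 ppm.
(a) Final FC: 2.2 + 2.62 = 4.82 ppm.

(b) Volume: 279,000 US gal × 3.785 L/gal = 1,056,015 L.
(b) Alkalinity to add: (94 − 45) = 49 mg/L as CaCO₃ × 1,056,015 L = 51,740 g as CaCO₃.
(b) Equivalents: 51,740 g ÷ 50 g/eq = 1035 eq.
(b) Each mole of Na₂CO₃ supplies 2 eq, so 1035 / 2 = 517.4 mol.
(b) Mass: 517.4 mol × 106 g/mol = 54,850 g.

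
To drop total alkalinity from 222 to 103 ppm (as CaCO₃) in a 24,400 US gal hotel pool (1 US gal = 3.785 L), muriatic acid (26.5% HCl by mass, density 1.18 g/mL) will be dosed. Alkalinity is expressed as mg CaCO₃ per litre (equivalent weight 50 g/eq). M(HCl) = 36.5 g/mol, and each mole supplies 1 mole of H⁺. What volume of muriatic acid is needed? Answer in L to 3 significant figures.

25.7 L

Volume: 24,400 US gal × 3.785 L/gal = 92,354 L.
Alkalinity to neutralize: (222 − 103) = 119 mg/L as CaCO₃ × 92,354 L = 10,990 g as CaCO₃.
Equivalents of H⁺ required: 10,990 ÷ 50 g/eq = 219.8 eq = 219.8 mol HCl.
Mass of HCl: 219.8 × 36.5 = 8023 g.
Mass of 26.5% solution: 8023 / 0.265 = 30,270 g.
Volume: 30,270 g ÷ 1.18 g/mL = 25,660 mL.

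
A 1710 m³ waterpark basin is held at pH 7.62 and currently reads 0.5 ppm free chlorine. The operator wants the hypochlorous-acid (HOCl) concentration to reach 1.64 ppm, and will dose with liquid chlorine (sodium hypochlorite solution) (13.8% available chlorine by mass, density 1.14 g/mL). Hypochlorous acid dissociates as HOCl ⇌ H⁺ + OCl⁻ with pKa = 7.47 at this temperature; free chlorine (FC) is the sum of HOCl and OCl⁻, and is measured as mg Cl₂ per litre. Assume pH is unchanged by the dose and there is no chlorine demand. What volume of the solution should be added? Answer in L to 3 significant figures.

37.6 L

Volume: 1710 m³ = 1,710,000 L.
[OCl⁻]/[HOCl] = 10^(pH − pKa) = 10^(7.62 − 7.47) = 1.413; fraction as HOCl = 1/(1 + 1.413) = 0.4145.
Free chlorine required for 1.64 ppm HOCl: 1.64 / 0.4145 = 3.957 ppm.
FC to add: 3.957 − 0.5 = 3.457 mg/L as Cl₂.
Cl₂ equivalent: 3.457 mg/L × 1,710,000 L = 5911 g.
Product at 13.8% available Cl: 5911 / 0.138 = 42,830 g.
Volume: 42,830 g ÷ 1.14 g/mL = 37,570 mL.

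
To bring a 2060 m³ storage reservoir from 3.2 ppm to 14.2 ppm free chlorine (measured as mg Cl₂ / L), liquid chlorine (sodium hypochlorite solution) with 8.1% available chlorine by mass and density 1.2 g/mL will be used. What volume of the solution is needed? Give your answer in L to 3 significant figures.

233 L

Volume: 2060 m³ = 2,060,000 L.
Chlorine deficit: 14.2 − 3.2 = 11 ppm = 11 mg/L as Cl₂.
Cl₂ equivalent needed: 11 mg/L × 2,060,000 L = 22,660,000 mg = 22,660 g.
Product at 8.1% available chlorine: 22,660 / 0.081 = 279,800 g.
Volume at density 1.2 g/mL: 279,800 g ÷ 1.2 g/mL = 233,100 mL.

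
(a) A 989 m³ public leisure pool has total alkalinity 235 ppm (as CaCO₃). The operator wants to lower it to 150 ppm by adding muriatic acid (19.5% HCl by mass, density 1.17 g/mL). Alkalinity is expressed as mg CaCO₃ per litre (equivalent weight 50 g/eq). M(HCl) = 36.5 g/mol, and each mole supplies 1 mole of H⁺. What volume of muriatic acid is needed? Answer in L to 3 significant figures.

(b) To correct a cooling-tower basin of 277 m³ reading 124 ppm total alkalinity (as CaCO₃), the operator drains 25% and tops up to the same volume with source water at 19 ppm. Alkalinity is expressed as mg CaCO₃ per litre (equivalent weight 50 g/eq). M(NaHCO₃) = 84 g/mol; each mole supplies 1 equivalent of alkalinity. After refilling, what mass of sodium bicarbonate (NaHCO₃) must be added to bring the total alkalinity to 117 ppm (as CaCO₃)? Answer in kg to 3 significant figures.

(a) 269 L; (b) 8.96 kg

(a) Volume: 989 m³ = 989,000 L.
(a) Alkalinity to neutralize: (235 − 150) = 85 mg/L as CaCO₃ × 989,000 L = 84,060 g as CaCO₃.
(a) Equivalents of H⁺ required: 84,060 ÷ 50 g/eq = 1681 eq = 1681 mol HCl.
(a) Mass of HCl: 1681 × 36.5 = 61,370 g.
(a) Mass of 19.5% solution: 61,370 / 0.195 = 314,700 g.
(a) Volume: 314,700 g ÷ 1.17 g/mL = 269,000 mL.

(b) Volume: 277 m³ = 277,000 L.
(b) After draining 25% and refilling: 124 × 0.75 + 19 × 0.25 = 97.75 ppm.
(b) Deficit to target: 117 − 97.75 = 19.25 mg/L.
(b) As CaCO₃: 19.25 mg/L × 277,000 L = 5332 g; ÷ 50 g/eq ÷ 1 = 106.6 mol NaHCO₃.
(b) Mass: 106.6 × 84 = 8958 g.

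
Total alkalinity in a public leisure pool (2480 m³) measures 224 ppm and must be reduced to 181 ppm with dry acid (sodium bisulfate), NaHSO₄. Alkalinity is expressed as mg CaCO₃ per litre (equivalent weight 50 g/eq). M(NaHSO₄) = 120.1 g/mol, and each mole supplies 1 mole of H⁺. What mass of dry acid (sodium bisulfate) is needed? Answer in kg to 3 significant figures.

Volume: 2480 m³ = 2,480,000 L.
Alkalinity to neutralize: (224 − 181) = 43 mg/L as CaCO₃ × 2,480,000 L = 106,600 g as CaCO₃.
Equivalents of H⁺ required: 106,600 ÷ 50 g/eq = 2133 eq = 2133 mol NaHSO₄.
Mass of NaHSO₄: 2133 × 120.1 = 256,100 g.

256 kg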